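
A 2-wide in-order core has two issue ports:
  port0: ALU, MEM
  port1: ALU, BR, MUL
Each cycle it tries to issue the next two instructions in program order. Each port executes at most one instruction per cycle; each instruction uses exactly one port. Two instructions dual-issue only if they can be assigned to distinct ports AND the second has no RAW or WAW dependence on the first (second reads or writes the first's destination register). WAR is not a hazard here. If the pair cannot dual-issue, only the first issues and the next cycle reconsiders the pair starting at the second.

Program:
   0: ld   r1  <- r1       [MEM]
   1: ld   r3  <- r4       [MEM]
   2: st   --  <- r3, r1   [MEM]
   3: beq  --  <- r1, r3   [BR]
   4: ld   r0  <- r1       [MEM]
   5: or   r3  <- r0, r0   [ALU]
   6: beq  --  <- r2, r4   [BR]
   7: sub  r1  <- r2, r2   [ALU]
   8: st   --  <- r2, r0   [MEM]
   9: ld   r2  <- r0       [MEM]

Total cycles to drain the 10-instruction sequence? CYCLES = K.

0. ld @i0  | no-port MEM/MEM
1. ld @i1  | no-port MEM/MEM
2. st/beq @i2+i3  | pair
3. ld @i4  | RAW r0
4. or/beq @i5+i6  | pair
5. sub/st @i7+i8  | pair
6. ld @i9  | tail

CYCLES = 7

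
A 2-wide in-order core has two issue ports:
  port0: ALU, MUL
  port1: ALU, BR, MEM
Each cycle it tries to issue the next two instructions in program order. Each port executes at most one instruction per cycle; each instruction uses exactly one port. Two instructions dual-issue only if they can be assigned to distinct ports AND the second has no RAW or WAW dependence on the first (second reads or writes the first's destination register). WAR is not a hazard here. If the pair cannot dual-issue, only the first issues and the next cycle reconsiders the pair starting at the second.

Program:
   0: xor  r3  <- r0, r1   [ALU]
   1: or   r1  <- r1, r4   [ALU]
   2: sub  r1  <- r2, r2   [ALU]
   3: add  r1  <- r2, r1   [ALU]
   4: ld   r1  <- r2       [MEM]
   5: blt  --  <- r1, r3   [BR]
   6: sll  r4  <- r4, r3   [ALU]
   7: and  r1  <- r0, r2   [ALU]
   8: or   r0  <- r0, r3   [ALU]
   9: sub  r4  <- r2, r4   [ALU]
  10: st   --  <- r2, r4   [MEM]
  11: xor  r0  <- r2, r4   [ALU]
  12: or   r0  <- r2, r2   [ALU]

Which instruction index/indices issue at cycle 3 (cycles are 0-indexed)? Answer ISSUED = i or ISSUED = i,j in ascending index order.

ISSUED = 4

0. xor+or @i0/i1  | dual
1. sub @i2  | RAW+WAW r1
2. add @i3  | WAW r1
3. ld @i4  | no-port MEM/BR
4. blt+sll @i5/i6  | dual
5. and+or @i7/i8  | dual
6. sub @i9  | RAW r4
7. st+xor @i10/i11  | dual
8. or @i12  | tail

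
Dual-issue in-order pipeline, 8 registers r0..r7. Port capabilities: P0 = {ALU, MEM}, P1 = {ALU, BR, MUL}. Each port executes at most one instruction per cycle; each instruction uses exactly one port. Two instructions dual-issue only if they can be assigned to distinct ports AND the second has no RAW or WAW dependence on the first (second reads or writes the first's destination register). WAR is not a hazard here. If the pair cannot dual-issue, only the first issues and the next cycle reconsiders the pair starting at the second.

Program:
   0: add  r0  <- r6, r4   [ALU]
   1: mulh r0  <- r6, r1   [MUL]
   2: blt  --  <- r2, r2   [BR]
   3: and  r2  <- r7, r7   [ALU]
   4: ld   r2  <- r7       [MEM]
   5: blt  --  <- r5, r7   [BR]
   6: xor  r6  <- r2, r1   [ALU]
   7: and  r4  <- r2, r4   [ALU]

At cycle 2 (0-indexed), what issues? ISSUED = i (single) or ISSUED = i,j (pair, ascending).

0. add @i0  | WAW r0
1. mulh @i1  | no-port MUL/BR
2. blt+and @i2/i3  | 2-wide
3. ld+blt @i4/i5  | 2-wide
4. xor+and @i6/i7  | 2-wide

ISSUED = 2,3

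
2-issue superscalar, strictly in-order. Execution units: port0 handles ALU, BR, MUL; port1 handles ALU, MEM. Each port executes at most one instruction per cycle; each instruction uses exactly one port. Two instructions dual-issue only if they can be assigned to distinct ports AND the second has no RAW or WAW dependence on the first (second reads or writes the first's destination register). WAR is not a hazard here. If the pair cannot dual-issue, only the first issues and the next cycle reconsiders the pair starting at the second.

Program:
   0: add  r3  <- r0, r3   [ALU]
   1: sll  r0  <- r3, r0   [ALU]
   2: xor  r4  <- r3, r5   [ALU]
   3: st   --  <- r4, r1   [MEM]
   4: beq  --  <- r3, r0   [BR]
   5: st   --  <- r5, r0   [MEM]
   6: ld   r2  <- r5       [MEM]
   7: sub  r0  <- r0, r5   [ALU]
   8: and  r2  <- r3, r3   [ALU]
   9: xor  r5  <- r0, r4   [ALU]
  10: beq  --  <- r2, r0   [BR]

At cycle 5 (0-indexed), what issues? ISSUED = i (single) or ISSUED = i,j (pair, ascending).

0. add @i0  | RAW r3
1. sll+xor @i1&i2  | 2-wide
2. st+beq @i3&i4  | 2-wide
3. st @i5  | no-port MEM/MEM
4. ld+sub @i6&i7  | 2-wide
5. and+xor @i8&i9  | 2-wide
6. beq @i10  | tail

ISSUED = 8,9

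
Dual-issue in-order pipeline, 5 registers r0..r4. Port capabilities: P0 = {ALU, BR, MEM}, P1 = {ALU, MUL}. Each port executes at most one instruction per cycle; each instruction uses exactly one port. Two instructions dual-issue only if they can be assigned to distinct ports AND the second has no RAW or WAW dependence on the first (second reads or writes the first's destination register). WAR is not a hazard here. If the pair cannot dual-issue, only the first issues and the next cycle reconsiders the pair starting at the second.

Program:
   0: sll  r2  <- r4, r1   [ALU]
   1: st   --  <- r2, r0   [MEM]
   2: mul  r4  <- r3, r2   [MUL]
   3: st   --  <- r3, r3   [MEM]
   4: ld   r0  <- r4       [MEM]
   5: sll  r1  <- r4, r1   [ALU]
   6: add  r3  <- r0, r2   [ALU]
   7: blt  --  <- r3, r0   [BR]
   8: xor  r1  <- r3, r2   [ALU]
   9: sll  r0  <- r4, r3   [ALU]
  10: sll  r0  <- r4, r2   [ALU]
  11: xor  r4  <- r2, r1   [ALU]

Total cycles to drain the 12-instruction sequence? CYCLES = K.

CYCLES = 8

0. sll.ALU @i0  | RAW r2
1. st.MEM/mul.MUL @i1+i2  | dual
2. st.MEM @i3  | no-port MEM/MEM
3. ld.MEM/sll.ALU @i4+i5  | dual
4. add.ALU @i6  | RAW r3
5. blt.BR/xor.ALU @i7+i8  | dual
6. sll.ALU @i9  | WAW r0
7. sll.ALU/xor.ALU @i10+i11  | dual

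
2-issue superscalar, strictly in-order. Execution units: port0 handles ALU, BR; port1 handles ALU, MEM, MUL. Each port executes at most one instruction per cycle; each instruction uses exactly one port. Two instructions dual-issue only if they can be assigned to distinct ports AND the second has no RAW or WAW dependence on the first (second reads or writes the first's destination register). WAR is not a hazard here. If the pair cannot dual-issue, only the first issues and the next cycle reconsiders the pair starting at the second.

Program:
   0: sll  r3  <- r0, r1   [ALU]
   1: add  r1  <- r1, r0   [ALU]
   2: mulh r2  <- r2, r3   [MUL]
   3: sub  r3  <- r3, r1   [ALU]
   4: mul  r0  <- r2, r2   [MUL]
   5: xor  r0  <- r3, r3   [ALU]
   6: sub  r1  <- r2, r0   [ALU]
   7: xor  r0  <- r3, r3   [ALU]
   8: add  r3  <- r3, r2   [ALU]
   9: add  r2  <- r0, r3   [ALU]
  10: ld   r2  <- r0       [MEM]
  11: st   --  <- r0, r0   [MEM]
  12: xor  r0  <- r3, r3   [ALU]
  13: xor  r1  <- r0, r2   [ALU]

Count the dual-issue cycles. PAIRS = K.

PAIRS = 4

  cy0 -> i0+i1 (sll+add) 2-wide
  cy1 -> i2+i3 (mulh+sub) 2-wide
  cy2 -> i4 (mul) WAW r0
  cy3 -> i5 (xor) RAW r0
  cy4 -> i6+i7 (sub+xor) 2-wide
  cy5 -> i8 (add) RAW r3
  cy6 -> i9 (add) WAW r2
  cy7 -> i10 (ld) no-port MEM/MEM
  cy8 -> i11+i12 (st+xor) 2-wide
  cy9 -> i13 (xor) tail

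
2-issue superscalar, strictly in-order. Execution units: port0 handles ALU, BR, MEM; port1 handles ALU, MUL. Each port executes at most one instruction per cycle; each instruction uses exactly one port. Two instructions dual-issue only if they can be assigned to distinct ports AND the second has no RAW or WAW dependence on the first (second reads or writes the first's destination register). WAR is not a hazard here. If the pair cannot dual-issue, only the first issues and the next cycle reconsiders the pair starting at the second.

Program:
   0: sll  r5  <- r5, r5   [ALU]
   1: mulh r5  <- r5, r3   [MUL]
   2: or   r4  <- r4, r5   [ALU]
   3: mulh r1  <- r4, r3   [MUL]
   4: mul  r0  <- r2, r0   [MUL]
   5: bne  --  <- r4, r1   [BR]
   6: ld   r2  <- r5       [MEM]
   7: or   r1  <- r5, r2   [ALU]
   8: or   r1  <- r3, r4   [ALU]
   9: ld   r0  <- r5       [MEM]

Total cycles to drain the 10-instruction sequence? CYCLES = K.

0. sll.ALU @i0  | RAW+WAW r5
1. mulh.MUL @i1  | RAW r5
2. or.ALU @i2  | RAW r4
3. mulh.MUL @i3  | no-port MUL/MUL
4. mul.MUL;bne.BR @i4,i5  | dual
5. ld.MEM @i6  | RAW r2
6. or.ALU @i7  | WAW r1
7. or.ALU;ld.MEM @i8,i9  | dual

CYCLES = 8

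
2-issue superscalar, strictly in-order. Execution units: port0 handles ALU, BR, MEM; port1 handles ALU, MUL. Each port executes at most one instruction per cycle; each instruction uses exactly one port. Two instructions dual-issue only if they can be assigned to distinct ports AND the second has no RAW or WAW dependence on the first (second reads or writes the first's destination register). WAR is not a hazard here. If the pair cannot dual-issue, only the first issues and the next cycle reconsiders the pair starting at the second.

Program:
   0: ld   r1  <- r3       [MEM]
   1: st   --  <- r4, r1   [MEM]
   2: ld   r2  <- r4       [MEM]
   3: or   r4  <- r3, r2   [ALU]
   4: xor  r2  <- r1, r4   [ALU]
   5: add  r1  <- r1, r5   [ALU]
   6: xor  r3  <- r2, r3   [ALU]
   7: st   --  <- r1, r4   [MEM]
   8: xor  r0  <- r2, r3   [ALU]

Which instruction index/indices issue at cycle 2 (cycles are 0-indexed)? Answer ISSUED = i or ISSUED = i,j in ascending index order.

#0 head=0: ld.MEM i0 no-port MEM/MEM
#1 head=1: st.MEM i1 no-port MEM/MEM
#2 head=2: ld.MEM i2 RAW r2
#3 head=3: or.ALU i3 RAW r4
#4 head=4: xor.ALU/add.ALU i4/i5 2-wide
#5 head=6: xor.ALU/st.MEM i6/i7 2-wide
#6 head=8: xor.ALU i8 tail

ISSUED = 2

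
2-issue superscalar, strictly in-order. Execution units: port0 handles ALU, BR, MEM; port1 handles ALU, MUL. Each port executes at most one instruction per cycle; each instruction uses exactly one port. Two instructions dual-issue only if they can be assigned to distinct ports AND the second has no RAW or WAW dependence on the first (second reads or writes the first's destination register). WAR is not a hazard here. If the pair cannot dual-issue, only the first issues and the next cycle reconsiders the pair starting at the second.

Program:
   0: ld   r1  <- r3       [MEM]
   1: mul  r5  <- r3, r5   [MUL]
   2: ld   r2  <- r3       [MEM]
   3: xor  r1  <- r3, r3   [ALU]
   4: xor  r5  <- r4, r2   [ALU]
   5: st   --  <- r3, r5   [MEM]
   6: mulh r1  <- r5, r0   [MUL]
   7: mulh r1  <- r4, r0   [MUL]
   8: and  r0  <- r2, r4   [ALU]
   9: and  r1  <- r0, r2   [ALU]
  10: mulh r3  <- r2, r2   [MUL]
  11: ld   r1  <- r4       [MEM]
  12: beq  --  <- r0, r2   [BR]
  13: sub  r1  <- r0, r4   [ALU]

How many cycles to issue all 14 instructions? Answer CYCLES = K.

t=0 i0/i1:ld.MEM/mul.MUL ; dual
t=1 i2/i3:ld.MEM/xor.ALU ; dual
t=2 i4:xor.ALU ; RAW r5
t=3 i5/i6:st.MEM/mulh.MUL ; dual
t=4 i7/i8:mulh.MUL/and.ALU ; dual
t=5 i9/i10:and.ALU/mulh.MUL ; dual
t=6 i11:ld.MEM ; no-port MEM/BR
t=7 i12/i13:beq.BR/sub.ALU ; dual

CYCLES = 8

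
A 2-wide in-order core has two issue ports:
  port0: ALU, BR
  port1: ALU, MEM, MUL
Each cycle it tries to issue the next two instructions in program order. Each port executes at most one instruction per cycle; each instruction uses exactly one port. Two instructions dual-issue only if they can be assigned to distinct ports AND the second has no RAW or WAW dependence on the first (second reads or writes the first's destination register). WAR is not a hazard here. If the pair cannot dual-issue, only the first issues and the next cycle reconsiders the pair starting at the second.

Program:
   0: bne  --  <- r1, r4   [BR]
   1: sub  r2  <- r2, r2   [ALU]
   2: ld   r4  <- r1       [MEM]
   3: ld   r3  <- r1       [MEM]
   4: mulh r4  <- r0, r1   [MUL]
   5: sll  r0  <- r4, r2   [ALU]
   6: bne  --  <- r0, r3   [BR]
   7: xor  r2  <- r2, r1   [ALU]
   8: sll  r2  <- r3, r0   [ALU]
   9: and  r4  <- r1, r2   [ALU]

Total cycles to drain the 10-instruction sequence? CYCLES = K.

CYCLES = 8

[0] i0/i1  bne/sub  -- dual
[1] i2  ld  -- no-port MEM/MEM
[2] i3  ld  -- no-port MEM/MUL
[3] i4  mulh  -- RAW r4
[4] i5  sll  -- RAW r0
[5] i6/i7  bne/xor  -- dual
[6] i8  sll  -- RAW r2
[7] i9  and  -- tail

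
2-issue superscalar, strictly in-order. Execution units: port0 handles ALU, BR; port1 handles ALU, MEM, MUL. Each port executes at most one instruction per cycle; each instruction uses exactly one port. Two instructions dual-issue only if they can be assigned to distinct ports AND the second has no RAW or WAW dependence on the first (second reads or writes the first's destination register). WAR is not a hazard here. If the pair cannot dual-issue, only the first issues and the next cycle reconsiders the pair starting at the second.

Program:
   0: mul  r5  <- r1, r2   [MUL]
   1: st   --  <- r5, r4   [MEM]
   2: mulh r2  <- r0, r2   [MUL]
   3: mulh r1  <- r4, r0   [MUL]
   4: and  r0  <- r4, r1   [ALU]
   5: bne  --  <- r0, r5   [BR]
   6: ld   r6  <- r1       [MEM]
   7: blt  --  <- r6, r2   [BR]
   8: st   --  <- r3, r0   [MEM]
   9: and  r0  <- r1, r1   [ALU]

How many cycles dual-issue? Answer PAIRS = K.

c0: i0 mul  no-port MUL/MEM
c1: i1 st  no-port MEM/MUL
c2: i2 mulh  no-port MUL/MUL
c3: i3 mulh  RAW r1
c4: i4 and  RAW r0
c5: i5+i6 bne ld  pair
c6: i7+i8 blt st  pair
c7: i9 and  tail

PAIRS = 2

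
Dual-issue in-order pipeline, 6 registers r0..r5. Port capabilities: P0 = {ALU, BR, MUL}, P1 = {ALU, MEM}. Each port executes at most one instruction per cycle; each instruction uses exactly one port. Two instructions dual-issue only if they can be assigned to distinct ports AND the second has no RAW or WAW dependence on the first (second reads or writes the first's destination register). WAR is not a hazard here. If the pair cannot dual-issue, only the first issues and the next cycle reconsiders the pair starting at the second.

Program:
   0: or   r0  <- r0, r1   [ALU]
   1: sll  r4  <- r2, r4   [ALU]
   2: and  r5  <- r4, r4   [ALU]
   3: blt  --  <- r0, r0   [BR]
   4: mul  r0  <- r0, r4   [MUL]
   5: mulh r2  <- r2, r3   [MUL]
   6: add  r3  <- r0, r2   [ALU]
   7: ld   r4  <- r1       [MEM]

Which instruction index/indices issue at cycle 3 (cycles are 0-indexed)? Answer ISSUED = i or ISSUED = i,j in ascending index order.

c0: i0/i1 or.ALU/sll.ALU  pair
c1: i2/i3 and.ALU/blt.BR  pair
c2: i4 mul.MUL  no-port MUL/MUL
c3: i5 mulh.MUL  RAW r2
c4: i6/i7 add.ALU/ld.MEM  pair

ISSUED = 5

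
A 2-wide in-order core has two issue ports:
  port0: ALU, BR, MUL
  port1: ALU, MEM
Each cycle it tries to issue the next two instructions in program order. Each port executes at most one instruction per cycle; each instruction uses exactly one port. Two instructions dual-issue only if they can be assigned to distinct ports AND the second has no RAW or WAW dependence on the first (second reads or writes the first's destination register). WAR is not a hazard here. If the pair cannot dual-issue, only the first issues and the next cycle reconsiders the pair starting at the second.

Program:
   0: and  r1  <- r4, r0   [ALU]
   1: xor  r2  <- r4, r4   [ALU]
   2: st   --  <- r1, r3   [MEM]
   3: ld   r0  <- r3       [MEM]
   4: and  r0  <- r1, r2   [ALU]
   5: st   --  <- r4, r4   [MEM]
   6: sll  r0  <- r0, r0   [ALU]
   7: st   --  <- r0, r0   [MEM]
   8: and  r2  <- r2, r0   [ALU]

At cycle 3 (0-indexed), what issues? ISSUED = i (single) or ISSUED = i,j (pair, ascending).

ISSUED = 4,5

0. and/xor @i0,i1  | 2-wide
1. st @i2  | no-port MEM/MEM
2. ld @i3  | WAW r0
3. and/st @i4,i5  | 2-wide
4. sll @i6  | RAW r0
5. st/and @i7,i8  | 2-wide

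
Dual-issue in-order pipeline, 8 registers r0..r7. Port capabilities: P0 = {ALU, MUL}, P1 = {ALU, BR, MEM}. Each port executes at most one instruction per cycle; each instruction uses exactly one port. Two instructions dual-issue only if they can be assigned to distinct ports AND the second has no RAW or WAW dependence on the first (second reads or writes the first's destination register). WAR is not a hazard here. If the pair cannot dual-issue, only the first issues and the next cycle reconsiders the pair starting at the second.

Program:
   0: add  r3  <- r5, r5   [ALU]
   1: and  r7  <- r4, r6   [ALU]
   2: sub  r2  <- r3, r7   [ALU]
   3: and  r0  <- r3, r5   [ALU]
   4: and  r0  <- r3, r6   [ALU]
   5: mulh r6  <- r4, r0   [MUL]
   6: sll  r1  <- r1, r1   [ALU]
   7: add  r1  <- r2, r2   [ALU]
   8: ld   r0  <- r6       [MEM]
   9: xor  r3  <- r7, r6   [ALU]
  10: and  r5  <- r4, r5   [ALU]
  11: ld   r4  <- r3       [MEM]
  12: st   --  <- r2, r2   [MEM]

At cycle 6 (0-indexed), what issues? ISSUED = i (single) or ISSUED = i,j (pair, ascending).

ISSUED = 11

[0] i0,i1  add and  -- 2-wide
[1] i2,i3  sub and  -- 2-wide
[2] i4  and  -- RAW r0
[3] i5,i6  mulh sll  -- 2-wide
[4] i7,i8  add ld  -- 2-wide
[5] i9,i10  xor and  -- 2-wide
[6] i11  ld  -- no-port MEM/MEM
[7] i12  st  -- tail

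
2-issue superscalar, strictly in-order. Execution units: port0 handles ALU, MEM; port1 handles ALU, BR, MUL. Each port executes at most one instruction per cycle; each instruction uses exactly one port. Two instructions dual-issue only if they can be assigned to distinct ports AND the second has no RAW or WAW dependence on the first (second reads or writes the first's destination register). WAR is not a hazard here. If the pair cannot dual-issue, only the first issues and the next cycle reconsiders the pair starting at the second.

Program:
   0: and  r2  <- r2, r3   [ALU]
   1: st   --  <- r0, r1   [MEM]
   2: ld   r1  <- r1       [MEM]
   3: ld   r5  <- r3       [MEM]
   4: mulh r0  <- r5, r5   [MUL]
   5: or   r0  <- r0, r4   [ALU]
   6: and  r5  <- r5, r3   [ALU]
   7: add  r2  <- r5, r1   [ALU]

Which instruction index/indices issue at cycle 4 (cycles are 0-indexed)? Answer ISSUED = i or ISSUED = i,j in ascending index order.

ISSUED = 5,6

c0: i0&i1 and.ALU;st.MEM  pair
c1: i2 ld.MEM  no-port MEM/MEM
c2: i3 ld.MEM  RAW r5
c3: i4 mulh.MUL  RAW+WAW r0
c4: i5&i6 or.ALU;and.ALU  pair
c5: i7 add.ALU  tail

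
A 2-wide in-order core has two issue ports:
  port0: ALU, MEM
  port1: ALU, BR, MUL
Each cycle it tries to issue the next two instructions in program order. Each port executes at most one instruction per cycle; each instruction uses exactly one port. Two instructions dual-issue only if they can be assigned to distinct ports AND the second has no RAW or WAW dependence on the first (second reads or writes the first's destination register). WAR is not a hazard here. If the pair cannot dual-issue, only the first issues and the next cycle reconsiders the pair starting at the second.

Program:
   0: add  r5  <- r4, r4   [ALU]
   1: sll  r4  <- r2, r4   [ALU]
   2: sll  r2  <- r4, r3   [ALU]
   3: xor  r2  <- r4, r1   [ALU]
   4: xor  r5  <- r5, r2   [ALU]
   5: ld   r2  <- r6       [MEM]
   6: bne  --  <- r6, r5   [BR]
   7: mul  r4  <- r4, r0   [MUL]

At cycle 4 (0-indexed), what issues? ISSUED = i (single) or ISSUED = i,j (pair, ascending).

#0 head=0: add.ALU+sll.ALU i0,i1 dual
#1 head=2: sll.ALU i2 WAW r2
#2 head=3: xor.ALU i3 RAW r2
#3 head=4: xor.ALU+ld.MEM i4,i5 dual
#4 head=6: bne.BR i6 no-port BR/MUL
#5 head=7: mul.MUL i7 tail

ISSUED = 6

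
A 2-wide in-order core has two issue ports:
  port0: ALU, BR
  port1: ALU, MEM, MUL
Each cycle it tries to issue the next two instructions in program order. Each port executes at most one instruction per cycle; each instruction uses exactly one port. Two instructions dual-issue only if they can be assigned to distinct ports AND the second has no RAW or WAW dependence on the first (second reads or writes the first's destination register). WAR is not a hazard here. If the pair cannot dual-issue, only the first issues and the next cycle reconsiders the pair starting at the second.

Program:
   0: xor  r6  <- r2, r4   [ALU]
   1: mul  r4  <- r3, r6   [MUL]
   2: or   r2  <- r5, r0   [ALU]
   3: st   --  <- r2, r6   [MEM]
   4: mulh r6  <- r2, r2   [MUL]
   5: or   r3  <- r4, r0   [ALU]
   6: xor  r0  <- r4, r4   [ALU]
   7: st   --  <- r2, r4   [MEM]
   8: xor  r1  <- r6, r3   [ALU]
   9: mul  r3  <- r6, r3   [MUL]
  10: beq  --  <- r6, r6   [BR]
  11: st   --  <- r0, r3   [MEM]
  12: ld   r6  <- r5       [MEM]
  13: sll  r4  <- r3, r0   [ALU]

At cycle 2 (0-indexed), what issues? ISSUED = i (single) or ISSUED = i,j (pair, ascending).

#0 head=0: xor i0 RAW r6
#1 head=1: mul;or i1,i2 2-wide
#2 head=3: st i3 no-port MEM/MUL
#3 head=4: mulh;or i4,i5 2-wide
#4 head=6: xor;st i6,i7 2-wide
#5 head=8: xor;mul i8,i9 2-wide
#6 head=10: beq;st i10,i11 2-wide
#7 head=12: ld;sll i12,i13 2-wide

ISSUED = 3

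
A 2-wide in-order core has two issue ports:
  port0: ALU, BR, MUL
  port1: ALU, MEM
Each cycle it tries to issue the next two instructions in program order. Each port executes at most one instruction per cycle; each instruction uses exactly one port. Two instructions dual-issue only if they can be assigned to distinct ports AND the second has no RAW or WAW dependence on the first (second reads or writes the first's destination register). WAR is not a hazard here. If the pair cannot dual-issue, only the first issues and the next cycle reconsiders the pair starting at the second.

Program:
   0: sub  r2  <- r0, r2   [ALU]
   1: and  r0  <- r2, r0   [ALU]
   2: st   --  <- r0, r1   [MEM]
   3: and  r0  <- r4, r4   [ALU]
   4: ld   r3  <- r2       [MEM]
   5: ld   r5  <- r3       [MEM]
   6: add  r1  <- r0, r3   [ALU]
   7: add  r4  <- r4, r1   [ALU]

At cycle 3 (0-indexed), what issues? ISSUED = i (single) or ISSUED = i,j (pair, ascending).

ISSUED = 4

t=0 i0:sub.ALU ; RAW r2
t=1 i1:and.ALU ; RAW r0
t=2 i2+i3:st.MEM/and.ALU ; pair
t=3 i4:ld.MEM ; no-port MEM/MEM
t=4 i5+i6:ld.MEM/add.ALU ; pair
t=5 i7:add.ALU ; tail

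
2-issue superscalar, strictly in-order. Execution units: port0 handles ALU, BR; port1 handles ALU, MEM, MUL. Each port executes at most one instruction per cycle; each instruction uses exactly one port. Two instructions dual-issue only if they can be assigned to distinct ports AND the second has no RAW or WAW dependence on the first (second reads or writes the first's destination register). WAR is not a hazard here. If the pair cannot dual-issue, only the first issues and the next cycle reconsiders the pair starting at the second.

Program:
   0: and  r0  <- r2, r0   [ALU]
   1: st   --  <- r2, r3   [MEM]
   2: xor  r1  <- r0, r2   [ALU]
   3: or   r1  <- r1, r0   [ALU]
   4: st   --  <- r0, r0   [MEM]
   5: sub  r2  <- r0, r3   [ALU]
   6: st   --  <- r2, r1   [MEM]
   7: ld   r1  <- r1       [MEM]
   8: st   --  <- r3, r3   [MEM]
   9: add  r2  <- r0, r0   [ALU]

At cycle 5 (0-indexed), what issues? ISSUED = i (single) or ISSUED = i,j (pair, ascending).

  cy0 -> i0+i1 (and.ALU;st.MEM) 2-wide
  cy1 -> i2 (xor.ALU) RAW+WAW r1
  cy2 -> i3+i4 (or.ALU;st.MEM) 2-wide
  cy3 -> i5 (sub.ALU) RAW r2
  cy4 -> i6 (st.MEM) no-port MEM/MEM
  cy5 -> i7 (ld.MEM) no-port MEM/MEM
  cy6 -> i8+i9 (st.MEM;add.ALU) 2-wide

ISSUED = 7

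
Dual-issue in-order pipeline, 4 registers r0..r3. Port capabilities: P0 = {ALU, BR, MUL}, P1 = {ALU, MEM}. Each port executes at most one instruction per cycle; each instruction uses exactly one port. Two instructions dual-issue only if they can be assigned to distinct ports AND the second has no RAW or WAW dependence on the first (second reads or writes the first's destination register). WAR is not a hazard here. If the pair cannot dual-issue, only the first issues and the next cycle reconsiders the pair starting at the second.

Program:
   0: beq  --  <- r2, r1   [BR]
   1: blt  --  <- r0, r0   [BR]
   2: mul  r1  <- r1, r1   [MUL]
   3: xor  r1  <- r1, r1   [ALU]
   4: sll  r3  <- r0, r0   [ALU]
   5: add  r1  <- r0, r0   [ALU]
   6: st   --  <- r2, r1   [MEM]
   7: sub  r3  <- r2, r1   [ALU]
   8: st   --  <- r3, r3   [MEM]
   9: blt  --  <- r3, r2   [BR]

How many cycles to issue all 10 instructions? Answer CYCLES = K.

  cy0 -> i0 (beq) no-port BR/BR
  cy1 -> i1 (blt) no-port BR/MUL
  cy2 -> i2 (mul) RAW+WAW r1
  cy3 -> i3/i4 (xor/sll) 2-wide
  cy4 -> i5 (add) RAW r1
  cy5 -> i6/i7 (st/sub) 2-wide
  cy6 -> i8/i9 (st/blt) 2-wide

CYCLES = 7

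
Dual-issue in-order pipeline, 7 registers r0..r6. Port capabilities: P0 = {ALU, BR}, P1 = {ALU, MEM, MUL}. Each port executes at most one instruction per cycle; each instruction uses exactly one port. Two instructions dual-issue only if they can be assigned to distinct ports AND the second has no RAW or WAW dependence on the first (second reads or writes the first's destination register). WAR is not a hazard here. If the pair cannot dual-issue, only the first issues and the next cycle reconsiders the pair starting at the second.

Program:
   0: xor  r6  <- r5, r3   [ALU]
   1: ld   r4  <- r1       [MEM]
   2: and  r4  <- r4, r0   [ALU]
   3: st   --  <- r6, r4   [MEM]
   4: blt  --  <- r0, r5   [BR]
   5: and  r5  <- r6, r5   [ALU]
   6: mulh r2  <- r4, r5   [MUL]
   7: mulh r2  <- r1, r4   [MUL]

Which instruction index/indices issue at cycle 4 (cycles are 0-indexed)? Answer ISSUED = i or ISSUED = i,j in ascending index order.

#0 head=0: xor;ld i0&i1 dual
#1 head=2: and i2 RAW r4
#2 head=3: st;blt i3&i4 dual
#3 head=5: and i5 RAW r5
#4 head=6: mulh i6 no-port MUL/MUL
#5 head=7: mulh i7 tail

ISSUED = 6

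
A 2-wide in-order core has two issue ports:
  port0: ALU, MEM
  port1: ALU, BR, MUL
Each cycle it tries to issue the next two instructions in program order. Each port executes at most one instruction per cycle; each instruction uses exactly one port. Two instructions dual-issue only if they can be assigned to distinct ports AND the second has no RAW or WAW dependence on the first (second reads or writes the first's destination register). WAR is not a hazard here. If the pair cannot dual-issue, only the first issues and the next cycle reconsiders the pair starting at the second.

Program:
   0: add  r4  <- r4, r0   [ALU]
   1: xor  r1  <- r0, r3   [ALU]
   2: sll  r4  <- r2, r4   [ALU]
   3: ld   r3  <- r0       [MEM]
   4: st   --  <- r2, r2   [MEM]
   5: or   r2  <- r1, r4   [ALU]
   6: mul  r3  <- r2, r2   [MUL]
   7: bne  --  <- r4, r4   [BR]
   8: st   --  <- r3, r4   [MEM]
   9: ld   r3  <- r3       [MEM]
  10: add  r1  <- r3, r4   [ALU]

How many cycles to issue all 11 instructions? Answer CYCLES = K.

#0 head=0: add/xor i0,i1 pair
#1 head=2: sll/ld i2,i3 pair
#2 head=4: st/or i4,i5 pair
#3 head=6: mul i6 no-port MUL/BR
#4 head=7: bne/st i7,i8 pair
#5 head=9: ld i9 RAW r3
#6 head=10: add i10 tail

CYCLES = 7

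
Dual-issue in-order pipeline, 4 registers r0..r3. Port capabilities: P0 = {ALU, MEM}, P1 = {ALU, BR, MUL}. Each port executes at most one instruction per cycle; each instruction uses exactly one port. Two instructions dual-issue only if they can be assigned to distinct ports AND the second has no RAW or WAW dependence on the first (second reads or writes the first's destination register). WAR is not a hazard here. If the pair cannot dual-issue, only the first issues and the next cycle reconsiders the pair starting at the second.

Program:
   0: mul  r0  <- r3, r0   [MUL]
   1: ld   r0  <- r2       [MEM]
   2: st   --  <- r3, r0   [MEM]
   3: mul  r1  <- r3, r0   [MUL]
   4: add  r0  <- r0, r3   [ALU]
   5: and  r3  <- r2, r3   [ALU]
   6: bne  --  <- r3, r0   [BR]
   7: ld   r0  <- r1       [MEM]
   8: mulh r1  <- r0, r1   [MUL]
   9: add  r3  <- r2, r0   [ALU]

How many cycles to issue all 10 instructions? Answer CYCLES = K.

CYCLES = 6

[0] i0  mul.MUL  -- WAW r0
[1] i1  ld.MEM  -- no-port MEM/MEM
[2] i2&i3  st.MEM;mul.MUL  -- dual
[3] i4&i5  add.ALU;and.ALU  -- dual
[4] i6&i7  bne.BR;ld.MEM  -- dual
[5] i8&i9  mulh.MUL;add.ALU  -- dual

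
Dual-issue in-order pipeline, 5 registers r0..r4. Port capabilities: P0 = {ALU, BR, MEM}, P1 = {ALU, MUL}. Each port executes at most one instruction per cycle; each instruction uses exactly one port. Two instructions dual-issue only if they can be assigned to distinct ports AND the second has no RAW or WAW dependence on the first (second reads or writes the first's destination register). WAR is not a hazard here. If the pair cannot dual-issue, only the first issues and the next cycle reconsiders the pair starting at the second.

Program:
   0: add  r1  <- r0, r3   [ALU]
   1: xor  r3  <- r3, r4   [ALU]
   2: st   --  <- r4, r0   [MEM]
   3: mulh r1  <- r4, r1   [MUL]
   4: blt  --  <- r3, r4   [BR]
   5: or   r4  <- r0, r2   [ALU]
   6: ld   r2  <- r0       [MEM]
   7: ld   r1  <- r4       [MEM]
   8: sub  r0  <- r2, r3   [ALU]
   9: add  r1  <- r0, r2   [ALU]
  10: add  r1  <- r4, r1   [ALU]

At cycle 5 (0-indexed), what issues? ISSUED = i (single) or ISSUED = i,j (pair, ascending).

0. add.ALU xor.ALU @i0&i1  | pair
1. st.MEM mulh.MUL @i2&i3  | pair
2. blt.BR or.ALU @i4&i5  | pair
3. ld.MEM @i6  | no-port MEM/MEM
4. ld.MEM sub.ALU @i7&i8  | pair
5. add.ALU @i9  | RAW+WAW r1
6. add.ALU @i10  | tail

ISSUED = 9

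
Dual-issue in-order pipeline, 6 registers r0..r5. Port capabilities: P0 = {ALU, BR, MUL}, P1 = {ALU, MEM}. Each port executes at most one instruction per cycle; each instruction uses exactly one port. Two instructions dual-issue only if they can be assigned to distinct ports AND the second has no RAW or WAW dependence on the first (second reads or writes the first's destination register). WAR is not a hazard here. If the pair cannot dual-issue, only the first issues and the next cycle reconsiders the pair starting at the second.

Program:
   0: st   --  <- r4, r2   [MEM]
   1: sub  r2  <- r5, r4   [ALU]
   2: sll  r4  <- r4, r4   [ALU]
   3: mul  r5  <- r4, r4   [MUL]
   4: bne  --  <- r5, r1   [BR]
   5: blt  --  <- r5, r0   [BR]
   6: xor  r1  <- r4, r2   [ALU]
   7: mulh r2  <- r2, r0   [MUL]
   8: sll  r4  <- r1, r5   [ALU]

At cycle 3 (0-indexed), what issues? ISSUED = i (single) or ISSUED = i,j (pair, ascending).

#0 head=0: st.MEM;sub.ALU i0,i1 dual
#1 head=2: sll.ALU i2 RAW r4
#2 head=3: mul.MUL i3 no-port MUL/BR
#3 head=4: bne.BR i4 no-port BR/BR
#4 head=5: blt.BR;xor.ALU i5,i6 dual
#5 head=7: mulh.MUL;sll.ALU i7,i8 dual

ISSUED = 4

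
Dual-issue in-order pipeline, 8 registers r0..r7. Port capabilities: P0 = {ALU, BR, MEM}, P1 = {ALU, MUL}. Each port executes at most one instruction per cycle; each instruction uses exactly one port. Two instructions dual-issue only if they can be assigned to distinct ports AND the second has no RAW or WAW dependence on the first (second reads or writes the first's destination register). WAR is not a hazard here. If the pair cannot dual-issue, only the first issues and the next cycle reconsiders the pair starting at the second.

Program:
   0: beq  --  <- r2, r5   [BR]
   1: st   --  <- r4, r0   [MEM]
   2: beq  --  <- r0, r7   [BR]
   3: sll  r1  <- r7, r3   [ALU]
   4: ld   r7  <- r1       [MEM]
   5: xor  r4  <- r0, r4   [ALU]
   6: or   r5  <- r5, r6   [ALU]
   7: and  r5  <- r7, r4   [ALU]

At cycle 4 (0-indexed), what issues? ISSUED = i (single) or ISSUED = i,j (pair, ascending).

  cy0 -> i0 (beq) no-port BR/MEM
  cy1 -> i1 (st) no-port MEM/BR
  cy2 -> i2&i3 (beq sll) 2-wide
  cy3 -> i4&i5 (ld xor) 2-wide
  cy4 -> i6 (or) WAW r5
  cy5 -> i7 (and) tail

ISSUED = 6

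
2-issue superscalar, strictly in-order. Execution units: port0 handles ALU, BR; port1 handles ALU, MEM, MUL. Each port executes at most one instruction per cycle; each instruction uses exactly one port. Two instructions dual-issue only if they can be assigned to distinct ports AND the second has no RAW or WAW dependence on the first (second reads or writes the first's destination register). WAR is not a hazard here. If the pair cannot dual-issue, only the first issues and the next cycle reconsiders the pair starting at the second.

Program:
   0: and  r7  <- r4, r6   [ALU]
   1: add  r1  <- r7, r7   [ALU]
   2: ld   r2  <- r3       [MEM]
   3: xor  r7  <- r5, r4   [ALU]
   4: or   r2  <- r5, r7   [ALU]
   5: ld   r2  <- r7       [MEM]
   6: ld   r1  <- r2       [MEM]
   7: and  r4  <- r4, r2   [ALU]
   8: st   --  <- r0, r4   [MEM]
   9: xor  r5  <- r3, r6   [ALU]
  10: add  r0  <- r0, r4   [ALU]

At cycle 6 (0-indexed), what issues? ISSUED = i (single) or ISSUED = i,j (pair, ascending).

[0] i0  and  -- RAW r7
[1] i1+i2  add+ld  -- dual
[2] i3  xor  -- RAW r7
[3] i4  or  -- WAW r2
[4] i5  ld  -- no-port MEM/MEM
[5] i6+i7  ld+and  -- dual
[6] i8+i9  st+xor  -- dual
[7] i10  add  -- tail

ISSUED = 8,9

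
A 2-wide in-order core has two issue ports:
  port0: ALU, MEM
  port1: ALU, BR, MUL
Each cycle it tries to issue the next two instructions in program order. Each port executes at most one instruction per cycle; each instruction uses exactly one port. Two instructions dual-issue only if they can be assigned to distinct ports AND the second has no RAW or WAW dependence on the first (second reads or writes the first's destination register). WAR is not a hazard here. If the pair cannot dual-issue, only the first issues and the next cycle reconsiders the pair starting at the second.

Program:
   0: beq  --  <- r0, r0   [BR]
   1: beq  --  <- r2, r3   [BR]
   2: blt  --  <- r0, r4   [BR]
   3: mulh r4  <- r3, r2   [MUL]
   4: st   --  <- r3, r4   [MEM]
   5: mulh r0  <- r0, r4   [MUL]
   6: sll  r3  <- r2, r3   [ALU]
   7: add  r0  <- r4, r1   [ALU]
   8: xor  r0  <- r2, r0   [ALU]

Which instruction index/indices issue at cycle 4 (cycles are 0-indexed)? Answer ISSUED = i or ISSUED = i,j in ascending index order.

0. beq.BR @i0  | no-port BR/BR
1. beq.BR @i1  | no-port BR/BR
2. blt.BR @i2  | no-port BR/MUL
3. mulh.MUL @i3  | RAW r4
4. st.MEM mulh.MUL @i4+i5  | dual
5. sll.ALU add.ALU @i6+i7  | dual
6. xor.ALU @i8  | tail

ISSUED = 4,5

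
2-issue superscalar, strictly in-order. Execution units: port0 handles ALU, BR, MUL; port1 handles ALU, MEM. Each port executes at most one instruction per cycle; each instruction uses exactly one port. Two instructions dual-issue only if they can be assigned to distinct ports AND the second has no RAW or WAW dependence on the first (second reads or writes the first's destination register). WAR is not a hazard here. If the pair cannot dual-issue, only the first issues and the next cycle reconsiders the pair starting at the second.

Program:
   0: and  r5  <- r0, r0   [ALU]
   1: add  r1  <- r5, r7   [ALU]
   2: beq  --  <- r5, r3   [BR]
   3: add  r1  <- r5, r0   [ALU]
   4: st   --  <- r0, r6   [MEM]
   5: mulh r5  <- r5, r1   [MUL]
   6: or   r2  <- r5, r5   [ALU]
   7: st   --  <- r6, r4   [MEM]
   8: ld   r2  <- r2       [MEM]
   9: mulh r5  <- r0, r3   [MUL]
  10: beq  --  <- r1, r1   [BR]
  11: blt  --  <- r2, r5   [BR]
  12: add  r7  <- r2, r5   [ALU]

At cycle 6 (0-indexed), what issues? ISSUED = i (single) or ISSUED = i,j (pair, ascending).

ISSUED = 10

0. and.ALU @i0  | RAW r5
1. add.ALU;beq.BR @i1,i2  | pair
2. add.ALU;st.MEM @i3,i4  | pair
3. mulh.MUL @i5  | RAW r5
4. or.ALU;st.MEM @i6,i7  | pair
5. ld.MEM;mulh.MUL @i8,i9  | pair
6. beq.BR @i10  | no-port BR/BR
7. blt.BR;add.ALU @i11,i12  | pair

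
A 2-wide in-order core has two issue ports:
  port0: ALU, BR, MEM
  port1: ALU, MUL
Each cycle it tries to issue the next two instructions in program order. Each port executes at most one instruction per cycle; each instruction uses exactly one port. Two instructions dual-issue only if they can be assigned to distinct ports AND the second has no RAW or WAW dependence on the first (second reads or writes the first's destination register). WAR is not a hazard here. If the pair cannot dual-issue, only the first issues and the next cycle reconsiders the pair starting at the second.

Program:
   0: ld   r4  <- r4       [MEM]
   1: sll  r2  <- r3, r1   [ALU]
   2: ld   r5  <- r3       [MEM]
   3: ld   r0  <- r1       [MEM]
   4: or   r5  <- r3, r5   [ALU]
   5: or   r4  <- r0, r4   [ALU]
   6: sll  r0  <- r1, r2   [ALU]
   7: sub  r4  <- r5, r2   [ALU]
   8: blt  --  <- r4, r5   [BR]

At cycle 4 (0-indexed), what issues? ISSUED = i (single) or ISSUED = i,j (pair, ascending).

ISSUED = 7

[0] i0,i1  ld.MEM;sll.ALU  -- 2-wide
[1] i2  ld.MEM  -- no-port MEM/MEM
[2] i3,i4  ld.MEM;or.ALU  -- 2-wide
[3] i5,i6  or.ALU;sll.ALU  -- 2-wide
[4] i7  sub.ALU  -- RAW r4
[5] i8  blt.BR  -- tail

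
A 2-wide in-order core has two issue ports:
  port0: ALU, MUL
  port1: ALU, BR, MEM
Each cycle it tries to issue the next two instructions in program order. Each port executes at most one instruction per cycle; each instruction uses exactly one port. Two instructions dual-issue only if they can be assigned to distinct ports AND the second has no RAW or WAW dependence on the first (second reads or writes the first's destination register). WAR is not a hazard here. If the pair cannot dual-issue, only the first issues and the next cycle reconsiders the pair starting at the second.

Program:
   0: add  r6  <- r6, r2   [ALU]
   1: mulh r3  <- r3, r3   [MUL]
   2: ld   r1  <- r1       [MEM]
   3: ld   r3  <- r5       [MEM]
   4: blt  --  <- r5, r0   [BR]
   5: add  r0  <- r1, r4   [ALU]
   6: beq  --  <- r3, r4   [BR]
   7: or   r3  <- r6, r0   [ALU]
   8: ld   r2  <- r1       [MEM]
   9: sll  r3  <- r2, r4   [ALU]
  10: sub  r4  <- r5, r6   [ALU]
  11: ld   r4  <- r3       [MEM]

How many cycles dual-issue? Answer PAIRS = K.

  cy0 -> i0&i1 (add;mulh) dual
  cy1 -> i2 (ld) no-port MEM/MEM
  cy2 -> i3 (ld) no-port MEM/BR
  cy3 -> i4&i5 (blt;add) dual
  cy4 -> i6&i7 (beq;or) dual
  cy5 -> i8 (ld) RAW r2
  cy6 -> i9&i10 (sll;sub) dual
  cy7 -> i11 (ld) tail

PAIRS = 4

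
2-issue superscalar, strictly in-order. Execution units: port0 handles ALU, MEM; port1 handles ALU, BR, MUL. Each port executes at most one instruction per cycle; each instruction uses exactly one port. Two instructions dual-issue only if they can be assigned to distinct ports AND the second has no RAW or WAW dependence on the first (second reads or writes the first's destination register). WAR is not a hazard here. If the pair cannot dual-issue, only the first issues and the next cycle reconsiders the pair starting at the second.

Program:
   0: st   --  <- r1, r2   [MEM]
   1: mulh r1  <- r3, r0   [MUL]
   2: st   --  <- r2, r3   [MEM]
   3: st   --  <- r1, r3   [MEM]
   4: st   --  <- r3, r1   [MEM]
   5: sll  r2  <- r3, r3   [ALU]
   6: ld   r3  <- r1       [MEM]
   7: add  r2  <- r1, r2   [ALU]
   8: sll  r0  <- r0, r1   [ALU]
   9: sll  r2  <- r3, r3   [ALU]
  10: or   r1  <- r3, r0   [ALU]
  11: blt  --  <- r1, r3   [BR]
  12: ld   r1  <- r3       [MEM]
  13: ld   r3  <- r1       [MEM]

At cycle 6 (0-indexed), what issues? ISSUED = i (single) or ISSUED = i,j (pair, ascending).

ISSUED = 10

  cy0 -> i0,i1 (st.MEM mulh.MUL) pair
  cy1 -> i2 (st.MEM) no-port MEM/MEM
  cy2 -> i3 (st.MEM) no-port MEM/MEM
  cy3 -> i4,i5 (st.MEM sll.ALU) pair
  cy4 -> i6,i7 (ld.MEM add.ALU) pair
  cy5 -> i8,i9 (sll.ALU sll.ALU) pair
  cy6 -> i10 (or.ALU) RAW r1
  cy7 -> i11,i12 (blt.BR ld.MEM) pair
  cy8 -> i13 (ld.MEM) tail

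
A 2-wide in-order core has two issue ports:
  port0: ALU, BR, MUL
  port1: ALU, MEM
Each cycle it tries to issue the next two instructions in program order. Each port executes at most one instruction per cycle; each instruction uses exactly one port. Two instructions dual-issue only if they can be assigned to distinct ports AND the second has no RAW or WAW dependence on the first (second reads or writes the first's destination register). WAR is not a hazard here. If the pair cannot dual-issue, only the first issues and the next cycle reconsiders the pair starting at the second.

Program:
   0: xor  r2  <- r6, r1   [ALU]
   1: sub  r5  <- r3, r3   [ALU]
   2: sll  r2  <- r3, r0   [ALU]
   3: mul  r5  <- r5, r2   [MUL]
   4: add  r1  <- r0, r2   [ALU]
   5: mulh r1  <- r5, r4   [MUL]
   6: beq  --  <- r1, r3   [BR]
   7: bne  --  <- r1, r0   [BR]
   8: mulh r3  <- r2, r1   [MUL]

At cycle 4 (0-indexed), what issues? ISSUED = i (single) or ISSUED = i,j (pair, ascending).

ISSUED = 6

0. xor.ALU;sub.ALU @i0/i1  | dual
1. sll.ALU @i2  | RAW r2
2. mul.MUL;add.ALU @i3/i4  | dual
3. mulh.MUL @i5  | no-port MUL/BR
4. beq.BR @i6  | no-port BR/BR
5. bne.BR @i7  | no-port BR/MUL
6. mulh.MUL @i8  | tail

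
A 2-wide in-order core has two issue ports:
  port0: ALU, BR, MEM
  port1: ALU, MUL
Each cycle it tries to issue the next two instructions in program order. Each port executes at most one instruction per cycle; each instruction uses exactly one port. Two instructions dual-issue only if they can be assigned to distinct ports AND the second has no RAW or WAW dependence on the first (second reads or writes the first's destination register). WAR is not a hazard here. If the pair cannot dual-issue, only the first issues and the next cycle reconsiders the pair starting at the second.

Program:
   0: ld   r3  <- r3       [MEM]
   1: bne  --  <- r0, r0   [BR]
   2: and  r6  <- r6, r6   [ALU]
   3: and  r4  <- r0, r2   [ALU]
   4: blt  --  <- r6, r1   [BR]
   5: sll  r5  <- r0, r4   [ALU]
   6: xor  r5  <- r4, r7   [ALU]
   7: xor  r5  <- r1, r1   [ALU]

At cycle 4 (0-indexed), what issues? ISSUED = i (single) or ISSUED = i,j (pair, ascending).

ISSUED = 6

#0 head=0: ld i0 no-port MEM/BR
#1 head=1: bne and i1,i2 pair
#2 head=3: and blt i3,i4 pair
#3 head=5: sll i5 WAW r5
#4 head=6: xor i6 WAW r5
#5 head=7: xor i7 tail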